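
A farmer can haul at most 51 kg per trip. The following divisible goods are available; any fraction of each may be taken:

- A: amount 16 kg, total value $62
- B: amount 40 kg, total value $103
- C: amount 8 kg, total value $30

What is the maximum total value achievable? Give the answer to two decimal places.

161.53

Take in order of value per unit:
- A (62/16 per unit): all 16 → value 62, running total 62.00
- C (30/8 per unit): all 8 → value 30, running total 92.00
- B (103/40 per unit): 27 of 40 → value 27×103/40 = 69.5250, running total 161.53
Total 161.53.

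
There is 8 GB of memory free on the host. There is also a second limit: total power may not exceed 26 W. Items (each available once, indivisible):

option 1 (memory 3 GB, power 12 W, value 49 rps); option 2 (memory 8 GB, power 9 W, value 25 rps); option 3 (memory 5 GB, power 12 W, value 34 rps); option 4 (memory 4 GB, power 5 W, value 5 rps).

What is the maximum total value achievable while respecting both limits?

83 rps

Feasible sets respecting both limits:
- option 1+option 3: memory 8, power 24, value 83
- option 1+option 4: memory 7, power 17, value 54
- option 1: memory 3, power 12, value 49
Best: 83 rps.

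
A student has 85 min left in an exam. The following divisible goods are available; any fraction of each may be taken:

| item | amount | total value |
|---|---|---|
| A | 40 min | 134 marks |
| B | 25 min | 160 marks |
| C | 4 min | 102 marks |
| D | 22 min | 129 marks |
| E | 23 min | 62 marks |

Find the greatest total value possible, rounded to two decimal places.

504.90

Take in order of value per unit:
- C (102/4 per unit): all 4 → value 102, running total 102.00
- B (160/25 per unit): all 25 → value 160, running total 262.00
- D (129/22 per unit): all 22 → value 129, running total 391.00
- A (134/40 per unit): 34 of 40 → value 34×134/40 = 113.9000, running total 504.90
Total 504.90.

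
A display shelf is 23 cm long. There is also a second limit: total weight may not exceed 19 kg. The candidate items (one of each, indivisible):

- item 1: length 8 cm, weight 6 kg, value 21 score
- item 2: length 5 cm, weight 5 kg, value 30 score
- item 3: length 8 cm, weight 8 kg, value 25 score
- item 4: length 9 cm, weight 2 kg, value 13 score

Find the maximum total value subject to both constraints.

76 score

Feasible sets respecting both limits:
- item 1+item 2+item 3: length 21, weight 19, value 76
- item 2+item 3+item 4: length 22, weight 15, value 68
- item 1+item 2+item 4: length 22, weight 13, value 64
- item 2+item 3: length 13, weight 13, value 55
Best: 76 score.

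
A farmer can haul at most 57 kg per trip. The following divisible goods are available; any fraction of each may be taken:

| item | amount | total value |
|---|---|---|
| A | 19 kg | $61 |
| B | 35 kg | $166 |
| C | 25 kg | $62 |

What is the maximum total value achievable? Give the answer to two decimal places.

234.44

Take in order of value per unit:
- B (166/35 per unit): all 35 → value 166, running total 166.00
- A (61/19 per unit): all 19 → value 61, running total 227.00
- C (62/25 per unit): 3 of 25 → value 3×62/25 = 7.4400, running total 234.44
Total 234.44.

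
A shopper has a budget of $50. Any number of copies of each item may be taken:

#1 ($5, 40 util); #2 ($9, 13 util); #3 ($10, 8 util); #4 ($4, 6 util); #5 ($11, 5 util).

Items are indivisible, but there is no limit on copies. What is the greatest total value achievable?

Best value-per-unit is #1 at 40/5, and filling with it alone uses cost 10×5=50. No mix of the others beats 10×40 = 400.

400 util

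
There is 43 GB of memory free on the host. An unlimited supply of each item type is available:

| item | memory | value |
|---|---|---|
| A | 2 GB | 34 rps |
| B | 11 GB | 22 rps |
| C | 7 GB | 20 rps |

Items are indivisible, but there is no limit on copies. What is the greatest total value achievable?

Best value-per-unit is A at 34/2, and filling with it alone uses memory 21×2=42. No mix of the others beats 21×34 = 714.

714 rps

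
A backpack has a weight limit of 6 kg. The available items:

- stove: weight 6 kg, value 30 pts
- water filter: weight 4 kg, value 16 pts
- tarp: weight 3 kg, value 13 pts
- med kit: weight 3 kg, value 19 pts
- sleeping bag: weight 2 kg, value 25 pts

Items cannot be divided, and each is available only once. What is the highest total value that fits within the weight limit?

44 pts

Check high-value combinations within 6 kg:
- med kit+sleeping bag: weight 3+2=5, value 19+25=44
- water filter+sleeping bag: weight 4+2=6, value 16+25=41
- tarp+sleeping bag: weight 3+2=5, value 13+25=38
- tarp+med kit: weight 3+3=6, value 13+19=32
Best: 44 pts.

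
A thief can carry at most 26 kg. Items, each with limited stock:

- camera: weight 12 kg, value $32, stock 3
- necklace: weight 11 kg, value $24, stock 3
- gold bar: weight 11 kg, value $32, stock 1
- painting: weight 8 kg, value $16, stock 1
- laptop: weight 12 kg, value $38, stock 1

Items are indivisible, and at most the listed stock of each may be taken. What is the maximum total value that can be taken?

Top feasible selections:
- 1×gold bar + 1×laptop: weight 23, value 70
- 1×camera + 1×laptop: weight 24, value 70
- 1×camera + 1×gold bar: weight 23, value 64
Best: $70.

$70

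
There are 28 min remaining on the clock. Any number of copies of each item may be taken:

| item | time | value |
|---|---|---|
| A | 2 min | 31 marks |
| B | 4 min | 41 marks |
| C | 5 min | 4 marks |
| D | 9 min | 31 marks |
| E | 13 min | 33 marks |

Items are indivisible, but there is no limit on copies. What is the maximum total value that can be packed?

434 marks

Best value-per-unit is A at 31/2, and filling with it alone uses time 14×2=28. No mix of the others beats 14×31 = 434.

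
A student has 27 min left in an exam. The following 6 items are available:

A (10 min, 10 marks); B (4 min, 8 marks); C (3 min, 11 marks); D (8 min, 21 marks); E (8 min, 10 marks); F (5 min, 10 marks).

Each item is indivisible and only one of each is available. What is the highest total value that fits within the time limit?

Check high-value combinations within 27 min:
- C+D+E+F: time 3+8+8+5=24, value 11+21+10+10=52
- A+C+D+F: time 10+3+8+5=26, value 10+11+21+10=52
- B+C+D+F: time 4+3+8+5=20, value 8+11+21+10=50
Best: 52 marks.

52 marks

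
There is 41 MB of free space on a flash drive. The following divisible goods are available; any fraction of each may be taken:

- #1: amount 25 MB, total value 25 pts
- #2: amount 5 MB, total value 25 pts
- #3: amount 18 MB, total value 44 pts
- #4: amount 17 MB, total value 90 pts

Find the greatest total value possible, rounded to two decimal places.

160.00

Take in order of value per unit:
- #4 (90/17 per unit): all 17 → value 90, running total 90.00
- #2 (25/5 per unit): all 5 → value 25, running total 115.00
- #3 (44/18 per unit): all 18 → value 44, running total 159.00
- #1 (25/25 per unit): 1 of 25 → value 1×25/25 = 1.0000, running total 160.00
Total 160.00.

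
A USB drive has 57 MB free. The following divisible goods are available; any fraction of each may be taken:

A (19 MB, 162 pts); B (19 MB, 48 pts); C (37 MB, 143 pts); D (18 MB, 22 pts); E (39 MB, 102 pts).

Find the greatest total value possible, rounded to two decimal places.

307.62

Take in order of value per unit:
- A (162/19 per unit): all 19 → value 162, running total 162.00
- C (143/37 per unit): all 37 → value 143, running total 305.00
- E (102/39 per unit): 1 of 39 → value 1×102/39 = 2.6154, running total 307.62
Total 307.62.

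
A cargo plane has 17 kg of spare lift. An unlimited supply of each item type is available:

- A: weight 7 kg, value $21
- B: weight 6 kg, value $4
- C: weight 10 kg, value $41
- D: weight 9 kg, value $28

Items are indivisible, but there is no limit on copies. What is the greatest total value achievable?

$62

Best value-per-unit is C at 41/10; filling with it alone gives 1×41 = 41.
Optimal mix: 1×A + 1×C → weight 17, value 62.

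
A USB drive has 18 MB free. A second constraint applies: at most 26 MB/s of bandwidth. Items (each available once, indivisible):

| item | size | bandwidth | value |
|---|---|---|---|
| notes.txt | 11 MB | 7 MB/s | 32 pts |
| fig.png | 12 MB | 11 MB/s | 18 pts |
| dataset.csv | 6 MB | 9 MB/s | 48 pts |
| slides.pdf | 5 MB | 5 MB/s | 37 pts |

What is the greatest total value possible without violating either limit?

Feasible sets respecting both limits:
- dataset.csv+slides.pdf: size 11, bandwidth 14, value 85
- notes.txt+dataset.csv: size 17, bandwidth 16, value 80
- notes.txt+slides.pdf: size 16, bandwidth 12, value 69
Best: 85 pts.

85 pts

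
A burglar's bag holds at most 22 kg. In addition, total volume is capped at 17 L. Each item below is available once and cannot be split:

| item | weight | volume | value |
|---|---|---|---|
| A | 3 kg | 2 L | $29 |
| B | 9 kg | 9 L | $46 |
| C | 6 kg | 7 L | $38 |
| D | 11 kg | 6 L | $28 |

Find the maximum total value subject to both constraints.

$95

Feasible sets respecting both limits:
- A+C+D: weight 20, volume 15, value 95
- B+C: weight 15, volume 16, value 84
- A+B: weight 12, volume 11, value 75
Best: $95.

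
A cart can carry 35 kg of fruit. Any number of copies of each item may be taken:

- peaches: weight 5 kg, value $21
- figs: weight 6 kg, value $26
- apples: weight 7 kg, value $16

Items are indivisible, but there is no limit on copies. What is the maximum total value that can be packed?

$151

Best value-per-unit is figs at 26/6; filling with it alone gives 5×26 = 130.
Optimal mix: 1×peaches + 5×figs → weight 35, value 151.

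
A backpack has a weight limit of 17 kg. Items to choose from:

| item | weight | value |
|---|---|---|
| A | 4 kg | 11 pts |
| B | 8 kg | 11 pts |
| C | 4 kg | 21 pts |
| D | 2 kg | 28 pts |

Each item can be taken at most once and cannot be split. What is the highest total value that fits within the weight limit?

This is a 0/1 knapsack; check combinations near the capacity.
- A+C+D: weight 4+4+2=10, value 11+21+28=60
- B+C+D: weight 8+4+2=14, value 11+21+28=60
- A+B+D: weight 4+8+2=14, value 11+11+28=50
Best: 60 pts.

60 pts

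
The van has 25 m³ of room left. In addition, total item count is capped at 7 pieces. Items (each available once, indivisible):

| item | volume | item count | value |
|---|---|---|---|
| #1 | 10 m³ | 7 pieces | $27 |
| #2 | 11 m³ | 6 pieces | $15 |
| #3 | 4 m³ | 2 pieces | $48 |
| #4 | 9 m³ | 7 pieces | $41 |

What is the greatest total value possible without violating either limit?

$48

Feasible sets respecting both limits:
- #3: volume 4, item count 2, value 48
- #4: volume 9, item count 7, value 41
- #1: volume 10, item count 7, value 27
Best: $48.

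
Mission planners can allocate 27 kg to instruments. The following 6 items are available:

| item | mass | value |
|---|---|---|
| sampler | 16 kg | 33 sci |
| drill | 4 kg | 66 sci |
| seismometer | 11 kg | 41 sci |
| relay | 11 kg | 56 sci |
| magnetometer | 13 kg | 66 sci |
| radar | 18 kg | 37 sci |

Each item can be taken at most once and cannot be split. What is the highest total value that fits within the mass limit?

This is a 0/1 knapsack; check combinations near the capacity.
- drill+seismometer+relay: mass 4+11+11=26, value 66+41+56=163
- drill+magnetometer: mass 4+13=17, value 66+66=132
- drill+relay: mass 4+11=15, value 66+56=122
- relay+magnetometer: mass 11+13=24, value 56+66=122
Best: 163 sci.

163 sci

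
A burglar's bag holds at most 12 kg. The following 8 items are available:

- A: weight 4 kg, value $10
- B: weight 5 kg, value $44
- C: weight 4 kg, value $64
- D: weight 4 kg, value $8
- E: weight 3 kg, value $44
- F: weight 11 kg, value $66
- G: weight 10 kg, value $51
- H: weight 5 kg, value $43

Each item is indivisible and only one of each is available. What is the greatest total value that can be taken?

$152

Check high-value combinations within 12 kg:
- B+C+E: weight 5+4+3=12, value 44+64+44=152
- C+E+H: weight 4+3+5=12, value 64+44+43=151
- A+C+E: weight 4+4+3=11, value 10+64+44=118
- C+D+E: weight 4+4+3=11, value 64+8+44=116
- C+E: weight 4+3=7, value 64+44=108
Best: $152.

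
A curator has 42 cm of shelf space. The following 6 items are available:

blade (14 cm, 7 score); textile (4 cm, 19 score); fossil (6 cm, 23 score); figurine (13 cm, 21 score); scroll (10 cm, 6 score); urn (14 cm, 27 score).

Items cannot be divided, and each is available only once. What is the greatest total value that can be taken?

90 score

Check high-value combinations within 42 cm:
- textile+fossil+figurine+urn: length 4+6+13+14=37, value 19+23+21+27=90
- blade+textile+fossil+urn: length 14+4+6+14=38, value 7+19+23+27=76
- textile+fossil+scroll+urn: length 4+6+10+14=34, value 19+23+6+27=75
- textile+figurine+scroll+urn: length 4+13+10+14=41, value 19+21+6+27=73
Best: 90 score.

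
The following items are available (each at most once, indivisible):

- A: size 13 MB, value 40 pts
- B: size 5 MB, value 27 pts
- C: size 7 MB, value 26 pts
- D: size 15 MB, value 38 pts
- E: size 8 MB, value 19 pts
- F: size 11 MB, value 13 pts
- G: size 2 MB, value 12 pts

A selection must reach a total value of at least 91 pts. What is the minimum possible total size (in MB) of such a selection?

Subsets with value ≥ 91, sorted by total size:
- A+B+C: size 25, value 93
- A+B+C+G: size 27, value 105
- B+C+D: size 27, value 91
- A+B+E+G: size 28, value 98
Minimum size: 25 MB.

25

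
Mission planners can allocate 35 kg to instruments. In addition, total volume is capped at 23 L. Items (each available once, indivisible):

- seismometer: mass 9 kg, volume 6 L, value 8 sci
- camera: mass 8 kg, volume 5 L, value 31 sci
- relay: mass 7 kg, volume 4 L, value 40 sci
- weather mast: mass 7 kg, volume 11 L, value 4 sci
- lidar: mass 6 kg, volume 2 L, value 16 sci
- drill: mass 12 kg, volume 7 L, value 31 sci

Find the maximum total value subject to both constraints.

118 sci

Feasible sets respecting both limits:
- camera+relay+lidar+drill: mass 33, volume 18, value 118
- camera+relay+drill: mass 27, volume 16, value 102
- seismometer+camera+relay+lidar: mass 30, volume 17, value 95
Best: 118 sci.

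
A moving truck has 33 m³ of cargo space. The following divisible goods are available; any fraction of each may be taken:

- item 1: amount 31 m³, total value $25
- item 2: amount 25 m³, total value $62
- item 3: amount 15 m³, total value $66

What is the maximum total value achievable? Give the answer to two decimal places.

110.64

Take in order of value per unit:
- item 3 (66/15 per unit): all 15 → value 66, running total 66.00
- item 2 (62/25 per unit): 18 of 25 → value 18×62/25 = 44.6400, running total 110.64
Total 110.64.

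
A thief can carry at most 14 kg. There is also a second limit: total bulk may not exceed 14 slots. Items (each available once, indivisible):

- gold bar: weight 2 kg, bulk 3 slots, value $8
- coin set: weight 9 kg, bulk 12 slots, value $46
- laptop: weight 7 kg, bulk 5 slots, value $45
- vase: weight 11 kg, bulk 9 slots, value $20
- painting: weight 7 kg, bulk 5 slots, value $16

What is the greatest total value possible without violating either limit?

$61

Feasible sets respecting both limits:
- laptop+painting: weight 14, bulk 10, value 61
- gold bar+laptop: weight 9, bulk 8, value 53
- coin set: weight 9, bulk 12, value 46
- laptop: weight 7, bulk 5, value 45
Best: $61.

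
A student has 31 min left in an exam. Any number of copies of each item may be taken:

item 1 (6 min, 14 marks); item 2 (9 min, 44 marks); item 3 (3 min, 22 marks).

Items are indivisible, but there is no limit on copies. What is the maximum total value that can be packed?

Best value-per-unit is item 3 at 22/3, and filling with it alone uses time 10×3=30. No mix of the others beats 10×22 = 220.

220 marks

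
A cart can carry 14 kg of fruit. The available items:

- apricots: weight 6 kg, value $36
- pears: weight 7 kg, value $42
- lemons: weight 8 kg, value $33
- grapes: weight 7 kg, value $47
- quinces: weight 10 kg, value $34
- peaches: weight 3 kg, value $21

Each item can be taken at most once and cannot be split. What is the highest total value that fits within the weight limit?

Check high-value combinations within 14 kg:
- pears+grapes: weight 7+7=14, value 42+47=89
- apricots+grapes: weight 6+7=13, value 36+47=83
- apricots+pears: weight 6+7=13, value 36+42=78
- apricots+lemons: weight 6+8=14, value 36+33=69
Best: $89.

$89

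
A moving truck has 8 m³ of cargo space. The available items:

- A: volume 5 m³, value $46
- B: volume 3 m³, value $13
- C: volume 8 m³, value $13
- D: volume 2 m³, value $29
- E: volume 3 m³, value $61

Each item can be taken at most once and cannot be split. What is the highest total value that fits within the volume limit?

$107

Check high-value combinations within 8 m³:
- A+E: volume 5+3=8, value 46+61=107
- B+D+E: volume 3+2+3=8, value 13+29+61=103
- D+E: volume 2+3=5, value 29+61=90
- A+D: volume 5+2=7, value 46+29=75
- B+E: volume 3+3=6, value 13+61=74
Best: $107.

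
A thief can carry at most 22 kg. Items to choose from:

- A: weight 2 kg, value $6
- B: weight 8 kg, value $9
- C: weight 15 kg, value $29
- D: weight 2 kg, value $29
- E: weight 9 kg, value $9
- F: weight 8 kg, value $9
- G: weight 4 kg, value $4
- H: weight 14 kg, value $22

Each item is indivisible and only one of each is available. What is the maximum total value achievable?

$64

Check high-value combinations within 22 kg:
- A+C+D: weight 2+15+2=19, value 6+29+29=64
- C+D+G: weight 15+2+4=21, value 29+29+4=62
- A+D+G+H: weight 2+2+4+14=22, value 6+29+4+22=61
Best: $64.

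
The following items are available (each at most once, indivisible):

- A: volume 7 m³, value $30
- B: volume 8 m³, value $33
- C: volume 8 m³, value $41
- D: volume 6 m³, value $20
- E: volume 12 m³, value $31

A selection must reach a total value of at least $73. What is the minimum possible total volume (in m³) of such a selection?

16

Subsets with value ≥ 73, sorted by total volume:
- B+C: volume 16, value 74
- A+C+D: volume 21, value 91
- A+B+D: volume 21, value 83
- B+C+D: volume 22, value 94
Minimum volume: 16 m³.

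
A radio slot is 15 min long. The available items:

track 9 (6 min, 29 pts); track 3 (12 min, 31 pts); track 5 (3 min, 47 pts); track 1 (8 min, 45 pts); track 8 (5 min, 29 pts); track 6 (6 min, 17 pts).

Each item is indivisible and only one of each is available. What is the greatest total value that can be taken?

105 pts

Check high-value combinations within 15 min:
- track 9+track 5+track 8: duration 6+3+5=14, value 29+47+29=105
- track 5+track 8+track 6: duration 3+5+6=14, value 47+29+17=93
- track 9+track 5+track 6: duration 6+3+6=15, value 29+47+17=93
- track 5+track 1: duration 3+8=11, value 47+45=92
- track 3+track 5: duration 12+3=15, value 31+47=78
Best: 105 pts.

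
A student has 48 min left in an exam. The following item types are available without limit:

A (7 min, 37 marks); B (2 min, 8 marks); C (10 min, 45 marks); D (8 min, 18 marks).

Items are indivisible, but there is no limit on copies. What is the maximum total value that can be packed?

246 marks

Best value-per-unit is A at 37/7; filling with it alone gives 6×37 = 222.
Optimal mix: 6×A + 3×B → time 48, value 246.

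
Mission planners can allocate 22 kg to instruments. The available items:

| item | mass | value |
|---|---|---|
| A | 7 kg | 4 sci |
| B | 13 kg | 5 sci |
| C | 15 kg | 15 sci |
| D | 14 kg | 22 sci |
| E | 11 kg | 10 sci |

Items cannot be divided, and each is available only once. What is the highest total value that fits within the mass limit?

Check high-value combinations within 22 kg:
- A+D: mass 7+14=21, value 4+22=26
- D: mass 14, value 22
- A+C: mass 7+15=22, value 4+15=19
Best: 26 sci.

26 sci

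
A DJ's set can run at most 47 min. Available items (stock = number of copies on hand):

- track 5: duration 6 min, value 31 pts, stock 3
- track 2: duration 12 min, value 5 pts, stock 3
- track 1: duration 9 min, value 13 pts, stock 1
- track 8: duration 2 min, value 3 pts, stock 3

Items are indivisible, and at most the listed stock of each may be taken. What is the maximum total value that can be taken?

120 pts

Top feasible selections:
- 3×track 5 + 1×track 2 + 1×track 1 + 3×track 8: duration 45, value 120
- 3×track 5 + 1×track 2 + 1×track 1 + 2×track 8: duration 43, value 117
Best: 120 pts.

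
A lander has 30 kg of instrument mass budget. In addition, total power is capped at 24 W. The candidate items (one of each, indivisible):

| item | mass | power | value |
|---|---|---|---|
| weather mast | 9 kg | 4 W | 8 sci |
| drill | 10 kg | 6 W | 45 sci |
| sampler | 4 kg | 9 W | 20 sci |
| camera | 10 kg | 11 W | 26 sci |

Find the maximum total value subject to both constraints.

Feasible sets respecting both limits:
- weather mast+drill+camera: mass 29, power 21, value 79
- weather mast+drill+sampler: mass 23, power 19, value 73
- drill+camera: mass 20, power 17, value 71
- drill+sampler: mass 14, power 15, value 65
Best: 79 sci.

79 sci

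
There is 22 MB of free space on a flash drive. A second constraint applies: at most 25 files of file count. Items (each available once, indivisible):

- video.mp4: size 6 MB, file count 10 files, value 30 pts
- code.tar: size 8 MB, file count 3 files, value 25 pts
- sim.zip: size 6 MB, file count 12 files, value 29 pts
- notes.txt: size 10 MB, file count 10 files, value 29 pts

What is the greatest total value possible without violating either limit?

Feasible sets respecting both limits:
- video.mp4+code.tar+sim.zip: size 20, file count 25, value 84
- video.mp4+sim.zip: size 12, file count 22, value 59
- video.mp4+notes.txt: size 16, file count 20, value 59
Best: 84 pts.

84 pts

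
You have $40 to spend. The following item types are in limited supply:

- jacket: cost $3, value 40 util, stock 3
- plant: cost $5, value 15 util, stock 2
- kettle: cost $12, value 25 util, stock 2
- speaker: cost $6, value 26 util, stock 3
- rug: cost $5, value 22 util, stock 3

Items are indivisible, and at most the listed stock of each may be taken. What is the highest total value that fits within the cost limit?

242 util

Best selections within cost 40 and stock limits:
- 3×jacket + 3×speaker + 2×rug: cost 37, value 242
- 3×jacket + 2×plant + 1×speaker + 3×rug: cost 40, value 242
- 3×jacket + 2×speaker + 3×rug: cost 36, value 238
Best: 242 util.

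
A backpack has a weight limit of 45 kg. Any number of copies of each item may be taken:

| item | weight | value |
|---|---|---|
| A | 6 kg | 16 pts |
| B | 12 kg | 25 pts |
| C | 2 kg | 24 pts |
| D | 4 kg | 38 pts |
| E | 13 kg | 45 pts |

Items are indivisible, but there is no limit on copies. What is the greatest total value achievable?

Best value-per-unit is C at 24/2, and filling with it alone uses weight 22×2=44. No mix of the others beats 22×24 = 528.

528 pts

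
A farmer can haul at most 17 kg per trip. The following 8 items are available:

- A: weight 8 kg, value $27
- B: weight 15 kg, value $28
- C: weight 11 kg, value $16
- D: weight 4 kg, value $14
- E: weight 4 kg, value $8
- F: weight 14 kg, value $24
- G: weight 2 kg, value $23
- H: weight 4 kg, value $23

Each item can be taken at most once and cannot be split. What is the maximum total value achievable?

$73

Check high-value combinations within 17 kg:
- A+G+H: weight 8+2+4=14, value 27+23+23=73
- D+E+G+H: weight 4+4+2+4=14, value 14+8+23+23=68
- A+D+G: weight 8+4+2=14, value 27+14+23=64
- A+D+H: weight 8+4+4=16, value 27+14+23=64
Best: $73.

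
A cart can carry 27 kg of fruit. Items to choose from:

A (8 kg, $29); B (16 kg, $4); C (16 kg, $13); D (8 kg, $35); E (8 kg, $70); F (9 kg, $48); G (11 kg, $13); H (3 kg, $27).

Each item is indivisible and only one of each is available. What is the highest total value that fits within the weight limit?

$161

Check high-value combinations within 27 kg:
- A+D+E+H: weight 8+8+8+3=27, value 29+35+70+27=161
- D+E+F: weight 8+8+9=25, value 35+70+48=153
- A+E+F: weight 8+8+9=25, value 29+70+48=147
- E+F+H: weight 8+9+3=20, value 70+48+27=145
- A+D+E: weight 8+8+8=24, value 29+35+70=134
Best: $161.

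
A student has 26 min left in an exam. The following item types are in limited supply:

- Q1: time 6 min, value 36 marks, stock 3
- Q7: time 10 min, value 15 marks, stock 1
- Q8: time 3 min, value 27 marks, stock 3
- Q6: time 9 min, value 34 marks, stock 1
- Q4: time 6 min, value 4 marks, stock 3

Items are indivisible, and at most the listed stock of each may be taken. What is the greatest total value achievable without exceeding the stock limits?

162 marks

Top feasible selections:
- 3×Q1 + 2×Q8: time 24, value 162
- 2×Q1 + 3×Q8: time 21, value 153
- 1×Q1 + 3×Q8 + 1×Q6: time 24, value 151
- 3×Q1 + 1×Q8: time 21, value 135
Best: 162 marks.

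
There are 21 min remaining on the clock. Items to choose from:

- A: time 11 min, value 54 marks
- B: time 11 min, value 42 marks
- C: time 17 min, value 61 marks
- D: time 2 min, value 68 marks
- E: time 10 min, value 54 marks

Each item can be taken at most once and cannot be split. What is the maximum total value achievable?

129 marks

Check high-value combinations within 21 min:
- C+D: time 17+2=19, value 61+68=129
- D+E: time 2+10=12, value 68+54=122
- A+D: time 11+2=13, value 54+68=122
Best: 129 marks.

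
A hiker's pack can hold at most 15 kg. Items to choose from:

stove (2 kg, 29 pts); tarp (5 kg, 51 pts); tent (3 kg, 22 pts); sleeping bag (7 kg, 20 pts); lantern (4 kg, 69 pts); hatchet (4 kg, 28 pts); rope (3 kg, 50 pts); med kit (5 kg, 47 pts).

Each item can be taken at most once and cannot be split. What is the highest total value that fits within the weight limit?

Check high-value combinations within 15 kg:
- stove+tarp+lantern+rope: weight 2+5+4+3=14, value 29+51+69+50=199
- stove+lantern+rope+med kit: weight 2+4+3+5=14, value 29+69+50+47=195
- tarp+tent+lantern+rope: weight 5+3+4+3=15, value 51+22+69+50=192
- tent+lantern+rope+med kit: weight 3+4+3+5=15, value 22+69+50+47=188
- stove+tarp+lantern+hatchet: weight 2+5+4+4=15, value 29+51+69+28=177
Best: 199 pts.

199 pts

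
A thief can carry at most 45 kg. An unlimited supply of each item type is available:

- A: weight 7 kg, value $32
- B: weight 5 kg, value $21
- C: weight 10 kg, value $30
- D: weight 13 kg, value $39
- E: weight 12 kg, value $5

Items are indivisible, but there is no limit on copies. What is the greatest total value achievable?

Best value-per-unit is A at 32/7; filling with it alone gives 6×32 = 192.
Optimal mix: 5×A + 2×B → weight 45, value 202.

$202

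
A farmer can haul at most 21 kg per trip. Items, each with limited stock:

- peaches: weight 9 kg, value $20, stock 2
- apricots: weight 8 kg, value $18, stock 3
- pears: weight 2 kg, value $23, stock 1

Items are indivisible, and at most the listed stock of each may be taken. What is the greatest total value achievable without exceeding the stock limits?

$63

Best selections within weight 21 and stock limits:
- 2×peaches + 1×pears: weight 20, value 63
- 1×peaches + 1×apricots + 1×pears: weight 19, value 61
- 2×apricots + 1×pears: weight 18, value 59
Best: $63.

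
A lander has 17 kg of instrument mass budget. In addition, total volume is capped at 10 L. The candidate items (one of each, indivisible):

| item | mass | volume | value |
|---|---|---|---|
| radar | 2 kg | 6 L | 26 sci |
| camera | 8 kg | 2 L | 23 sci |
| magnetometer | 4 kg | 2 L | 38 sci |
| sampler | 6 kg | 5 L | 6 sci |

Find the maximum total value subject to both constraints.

87 sci

Feasible sets respecting both limits:
- radar+camera+magnetometer: mass 14, volume 10, value 87
- radar+magnetometer: mass 6, volume 8, value 64
- camera+magnetometer: mass 12, volume 4, value 61
Best: 87 sci.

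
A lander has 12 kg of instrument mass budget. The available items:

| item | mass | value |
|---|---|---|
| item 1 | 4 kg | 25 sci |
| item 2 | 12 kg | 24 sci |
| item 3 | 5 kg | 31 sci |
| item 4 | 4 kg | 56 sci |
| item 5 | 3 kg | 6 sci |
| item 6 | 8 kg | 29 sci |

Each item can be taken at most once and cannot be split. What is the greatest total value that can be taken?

This is a 0/1 knapsack; check combinations near the capacity.
- item 3+item 4+item 5: mass 5+4+3=12, value 31+56+6=93
- item 3+item 4: mass 5+4=9, value 31+56=87
- item 1+item 4+item 5: mass 4+4+3=11, value 25+56+6=87
Best: 93 sci.

93 sci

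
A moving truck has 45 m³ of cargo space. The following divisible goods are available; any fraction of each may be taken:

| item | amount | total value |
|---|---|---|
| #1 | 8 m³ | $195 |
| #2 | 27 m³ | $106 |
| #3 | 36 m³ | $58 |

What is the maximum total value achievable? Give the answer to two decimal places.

Take in order of value per unit:
- #1 (195/8 per unit): all 8 → value 195, running total 195.00
- #2 (106/27 per unit): all 27 → value 106, running total 301.00
- #3 (58/36 per unit): 10 of 36 → value 10×58/36 = 16.1111, running total 317.11
Total 317.11.

317.11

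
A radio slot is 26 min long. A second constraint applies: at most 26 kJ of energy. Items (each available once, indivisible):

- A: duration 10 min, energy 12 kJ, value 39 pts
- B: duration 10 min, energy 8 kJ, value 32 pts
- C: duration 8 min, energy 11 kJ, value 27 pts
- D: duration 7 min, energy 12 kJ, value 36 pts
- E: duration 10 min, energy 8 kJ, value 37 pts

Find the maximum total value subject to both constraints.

Feasible sets respecting both limits:
- A+E: duration 20, energy 20, value 76
- A+D: duration 17, energy 24, value 75
- D+E: duration 17, energy 20, value 73
- A+B: duration 20, energy 20, value 71
Best: 76 pts.

76 pts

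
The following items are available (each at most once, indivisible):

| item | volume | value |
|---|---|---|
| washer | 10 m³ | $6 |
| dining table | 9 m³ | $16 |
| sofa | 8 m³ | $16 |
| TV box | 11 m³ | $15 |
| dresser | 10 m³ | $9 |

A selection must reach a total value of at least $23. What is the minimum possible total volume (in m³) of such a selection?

Subsets with value ≥ 23, sorted by total volume:
- dining table+sofa: volume 17, value 32
- sofa+dresser: volume 18, value 25
- sofa+TV box: volume 19, value 31
- dining table+dresser: volume 19, value 25
Minimum volume: 17 m³.

17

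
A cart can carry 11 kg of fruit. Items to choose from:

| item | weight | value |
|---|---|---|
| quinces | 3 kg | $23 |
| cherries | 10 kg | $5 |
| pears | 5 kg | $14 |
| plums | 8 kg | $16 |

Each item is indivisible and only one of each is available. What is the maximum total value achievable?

Check high-value combinations within 11 kg:
- quinces+plums: weight 3+8=11, value 23+16=39
- quinces+pears: weight 3+5=8, value 23+14=37
- quinces: weight 3, value 23
- plums: weight 8, value 16
Best: $39.

$39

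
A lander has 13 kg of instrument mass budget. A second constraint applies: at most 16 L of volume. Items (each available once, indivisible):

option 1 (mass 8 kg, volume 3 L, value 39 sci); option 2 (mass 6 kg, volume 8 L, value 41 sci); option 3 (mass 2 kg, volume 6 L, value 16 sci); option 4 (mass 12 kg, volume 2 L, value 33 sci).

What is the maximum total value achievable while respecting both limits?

57 sci

Feasible sets respecting both limits:
- option 2+option 3: mass 8, volume 14, value 57
- option 1+option 3: mass 10, volume 9, value 55
- option 2: mass 6, volume 8, value 41
- option 1: mass 8, volume 3, value 39
Best: 57 sci.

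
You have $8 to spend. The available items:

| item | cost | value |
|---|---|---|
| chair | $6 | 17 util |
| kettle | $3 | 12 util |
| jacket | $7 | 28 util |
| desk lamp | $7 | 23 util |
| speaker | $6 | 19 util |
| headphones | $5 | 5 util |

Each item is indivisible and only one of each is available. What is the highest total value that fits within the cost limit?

28 util

This is a 0/1 knapsack; check combinations near the capacity.
- jacket: cost 7, value 28
- desk lamp: cost 7, value 23
- speaker: cost 6, value 19
- chair: cost 6, value 17
- kettle+headphones: cost 3+5=8, value 12+5=17
Best: 28 util.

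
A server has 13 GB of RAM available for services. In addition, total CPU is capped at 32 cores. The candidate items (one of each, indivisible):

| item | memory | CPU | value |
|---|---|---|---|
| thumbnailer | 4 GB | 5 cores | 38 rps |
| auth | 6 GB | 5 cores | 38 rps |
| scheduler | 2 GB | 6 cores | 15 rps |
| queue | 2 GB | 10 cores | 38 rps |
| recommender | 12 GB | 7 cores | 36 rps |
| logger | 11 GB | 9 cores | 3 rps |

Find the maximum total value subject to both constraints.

114 rps

Feasible sets respecting both limits:
- thumbnailer+auth+queue: memory 12, CPU 20, value 114
- thumbnailer+auth+scheduler: memory 12, CPU 16, value 91
- thumbnailer+scheduler+queue: memory 8, CPU 21, value 91
- auth+scheduler+queue: memory 10, CPU 21, value 91
Best: 114 rps.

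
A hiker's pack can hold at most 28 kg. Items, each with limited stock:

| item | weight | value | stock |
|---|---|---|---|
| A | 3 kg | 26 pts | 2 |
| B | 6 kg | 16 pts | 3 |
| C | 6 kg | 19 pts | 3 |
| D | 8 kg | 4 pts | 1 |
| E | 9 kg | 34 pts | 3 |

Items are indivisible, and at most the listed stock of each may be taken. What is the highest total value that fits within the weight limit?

124 pts

Top feasible selections:
- 2×A + 2×C + 1×E: weight 27, value 124
- 2×A + 1×B + 1×C + 1×E: weight 27, value 121
- 2×A + 2×E: weight 24, value 120
Best: 124 pts.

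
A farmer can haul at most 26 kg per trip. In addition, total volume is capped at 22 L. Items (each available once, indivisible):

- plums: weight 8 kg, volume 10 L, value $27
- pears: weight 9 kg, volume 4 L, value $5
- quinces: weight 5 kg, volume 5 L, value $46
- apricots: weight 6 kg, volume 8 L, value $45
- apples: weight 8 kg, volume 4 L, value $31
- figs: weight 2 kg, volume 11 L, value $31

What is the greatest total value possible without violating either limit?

$122

Feasible sets respecting both limits:
- quinces+apricots+apples: weight 19, volume 17, value 122
- quinces+apples+figs: weight 15, volume 20, value 108
- plums+quinces+apples: weight 21, volume 19, value 104
Best: $122.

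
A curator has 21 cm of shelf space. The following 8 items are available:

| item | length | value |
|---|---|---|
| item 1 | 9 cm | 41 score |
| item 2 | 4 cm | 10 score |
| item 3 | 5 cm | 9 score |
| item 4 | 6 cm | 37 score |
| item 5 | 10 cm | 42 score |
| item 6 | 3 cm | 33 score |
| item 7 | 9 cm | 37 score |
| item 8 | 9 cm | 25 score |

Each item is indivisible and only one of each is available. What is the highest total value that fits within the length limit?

This is a 0/1 knapsack; check combinations near the capacity.
- item 4+item 5+item 6: length 6+10+3=19, value 37+42+33=112
- item 1+item 4+item 6: length 9+6+3=18, value 41+37+33=111
- item 1+item 6+item 7: length 9+3+9=21, value 41+33+37=111
- item 4+item 6+item 7: length 6+3+9=18, value 37+33+37=107
Best: 112 score.

112 score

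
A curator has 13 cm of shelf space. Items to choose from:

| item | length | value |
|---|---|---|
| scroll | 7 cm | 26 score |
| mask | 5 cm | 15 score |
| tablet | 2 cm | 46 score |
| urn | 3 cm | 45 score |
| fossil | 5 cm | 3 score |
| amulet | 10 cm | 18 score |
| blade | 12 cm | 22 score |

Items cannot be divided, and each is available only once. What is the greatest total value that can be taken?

117 score

Check high-value combinations within 13 cm:
- scroll+tablet+urn: length 7+2+3=12, value 26+46+45=117
- mask+tablet+urn: length 5+2+3=10, value 15+46+45=106
- tablet+urn+fossil: length 2+3+5=10, value 46+45+3=94
Best: 117 score.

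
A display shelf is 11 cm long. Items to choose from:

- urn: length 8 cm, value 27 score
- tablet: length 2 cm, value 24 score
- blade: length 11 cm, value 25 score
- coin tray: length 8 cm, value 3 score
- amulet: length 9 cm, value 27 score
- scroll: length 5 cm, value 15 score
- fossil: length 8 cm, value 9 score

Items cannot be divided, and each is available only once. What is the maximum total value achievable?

51 score

Check high-value combinations within 11 cm:
- urn+tablet: length 8+2=10, value 27+24=51
- tablet+amulet: length 2+9=11, value 24+27=51
- tablet+scroll: length 2+5=7, value 24+15=39
Best: 51 score.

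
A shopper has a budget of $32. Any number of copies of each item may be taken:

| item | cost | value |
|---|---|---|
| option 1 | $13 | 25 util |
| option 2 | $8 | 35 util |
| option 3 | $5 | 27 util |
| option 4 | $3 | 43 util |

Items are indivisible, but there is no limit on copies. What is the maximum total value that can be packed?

Best value-per-unit is option 4 at 43/3, and filling with it alone uses cost 10×3=30. No mix of the others beats 10×43 = 430.

430 util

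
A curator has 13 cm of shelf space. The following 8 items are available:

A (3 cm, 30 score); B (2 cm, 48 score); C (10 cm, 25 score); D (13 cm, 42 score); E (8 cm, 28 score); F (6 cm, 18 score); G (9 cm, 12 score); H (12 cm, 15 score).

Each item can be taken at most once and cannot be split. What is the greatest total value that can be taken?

Check high-value combinations within 13 cm:
- A+B+E: length 3+2+8=13, value 30+48+28=106
- A+B+F: length 3+2+6=11, value 30+48+18=96
- A+B: length 3+2=5, value 30+48=78
Best: 106 score.

106 score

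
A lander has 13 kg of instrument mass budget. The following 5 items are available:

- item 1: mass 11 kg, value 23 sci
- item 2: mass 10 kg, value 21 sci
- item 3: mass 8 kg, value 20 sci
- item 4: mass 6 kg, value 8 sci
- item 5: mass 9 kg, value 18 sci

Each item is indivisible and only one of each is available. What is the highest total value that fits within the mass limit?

23 sci

This is a 0/1 knapsack; check combinations near the capacity.
- item 1: mass 11, value 23
- item 2: mass 10, value 21
- item 3: mass 8, value 20
- item 5: mass 9, value 18
Best: 23 sci.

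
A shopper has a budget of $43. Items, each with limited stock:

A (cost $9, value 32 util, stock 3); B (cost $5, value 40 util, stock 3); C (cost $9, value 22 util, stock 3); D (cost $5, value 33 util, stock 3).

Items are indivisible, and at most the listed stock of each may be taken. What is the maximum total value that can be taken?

Top feasible selections:
- 1×A + 3×B + 3×D: cost 39, value 251
- 2×A + 3×B + 2×D: cost 43, value 250
Best: 251 util.

251 util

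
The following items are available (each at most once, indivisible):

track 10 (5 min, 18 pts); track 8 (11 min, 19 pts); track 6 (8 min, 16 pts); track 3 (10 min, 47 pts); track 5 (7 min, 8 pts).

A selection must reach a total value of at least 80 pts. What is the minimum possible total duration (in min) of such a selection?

Subsets with value ≥ 80, sorted by total duration:
- track 10+track 6+track 3: duration 23, value 81
- track 10+track 8+track 3: duration 26, value 84
Minimum duration: 23 min.

23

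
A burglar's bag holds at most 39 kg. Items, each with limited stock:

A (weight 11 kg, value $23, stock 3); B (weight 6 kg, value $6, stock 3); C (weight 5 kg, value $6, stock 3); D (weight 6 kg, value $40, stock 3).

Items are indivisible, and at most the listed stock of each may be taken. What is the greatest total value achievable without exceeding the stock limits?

Best selections within weight 39 and stock limits:
- 1×A + 2×C + 3×D: weight 39, value 155
- 1×A + 1×C + 3×D: weight 34, value 149
- 1×A + 1×B + 3×D: weight 35, value 149
Best: $155.

$155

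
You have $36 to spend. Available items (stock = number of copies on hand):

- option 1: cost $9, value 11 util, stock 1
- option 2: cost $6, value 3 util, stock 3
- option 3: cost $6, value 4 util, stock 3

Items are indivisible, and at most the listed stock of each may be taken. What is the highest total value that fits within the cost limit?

26 util

Top feasible selections:
- 1×option 1 + 1×option 2 + 3×option 3: cost 33, value 26
- 1×option 1 + 2×option 2 + 2×option 3: cost 33, value 25
Best: 26 util.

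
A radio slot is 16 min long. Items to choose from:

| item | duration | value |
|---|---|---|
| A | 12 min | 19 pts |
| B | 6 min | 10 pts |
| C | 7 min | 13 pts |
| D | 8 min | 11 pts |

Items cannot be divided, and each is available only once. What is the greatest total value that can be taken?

24 pts

This is a 0/1 knapsack; check combinations near the capacity.
- C+D: duration 7+8=15, value 13+11=24
- B+C: duration 6+7=13, value 10+13=23
- B+D: duration 6+8=14, value 10+11=21
Best: 24 pts.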